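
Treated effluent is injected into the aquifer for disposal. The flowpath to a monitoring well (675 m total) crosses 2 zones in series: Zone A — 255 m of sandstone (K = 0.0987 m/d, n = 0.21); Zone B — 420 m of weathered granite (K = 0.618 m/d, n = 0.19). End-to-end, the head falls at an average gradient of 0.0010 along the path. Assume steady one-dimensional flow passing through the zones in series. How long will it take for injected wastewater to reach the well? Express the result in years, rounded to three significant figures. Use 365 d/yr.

Steady 1-D flow in series ⇒ the Darcy flux q is identical in every zone and the zone head losses add (resistances L/K in series).
Σ(L/K) = 255/0.0987 + 420/0.618 = 2584 + 679.6 = 3263 d
K_eq = L_total / Σ(L/K) = 675 / 3263 = 0.2069 m/d
q = K_eq · i = 0.2069 × 0.0010 = 2.069e-4 m/d (same in every zone)
Zone A: v = q/n = 2.069e-4/0.21 = 9.850e-4 m/d → t_A = 255/9.850e-4 = 258900 d
Zone B: v = q/n = 2.069e-4/0.19 = 0.001089 m/d → t_B = 420/0.001089 = 385800 d
Total t = 258900 + 385800 = 644700 d
   = 644700 / 365 = 1770 yr

1770 years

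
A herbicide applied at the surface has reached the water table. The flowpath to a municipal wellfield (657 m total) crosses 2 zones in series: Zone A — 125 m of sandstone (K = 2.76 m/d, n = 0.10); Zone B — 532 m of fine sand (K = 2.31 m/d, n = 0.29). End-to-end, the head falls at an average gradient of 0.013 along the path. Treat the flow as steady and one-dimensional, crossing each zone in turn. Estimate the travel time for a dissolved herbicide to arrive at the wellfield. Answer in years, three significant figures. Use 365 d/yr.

For zones in series the flux q is common to all zones; the equivalent conductivity is the harmonic (thickness-weighted) mean, K_eq = L_total / Σ(L_j/K_j).
Σ(L/K) = 125/2.76 + 532/2.31 = 45.29 + 230.3 = 275.6 d
K_eq = L_total / Σ(L/K) = 657 / 275.6 = 2.384 m/d
q = K_eq · i = 2.384 × 0.013 = 0.03099 m/d (same in every zone)
Zone A: v = q/n = 0.03099/0.10 = 0.3099 m/d → t_A = 125/0.3099 = 403.3 d
Zone B: v = q/n = 0.03099/0.29 = 0.1069 m/d → t_B = 532/0.1069 = 4978 d
Total t = 403.3 + 4978 = 5381 d
   = 5381 / 365 = 14.7 yr

14.7 years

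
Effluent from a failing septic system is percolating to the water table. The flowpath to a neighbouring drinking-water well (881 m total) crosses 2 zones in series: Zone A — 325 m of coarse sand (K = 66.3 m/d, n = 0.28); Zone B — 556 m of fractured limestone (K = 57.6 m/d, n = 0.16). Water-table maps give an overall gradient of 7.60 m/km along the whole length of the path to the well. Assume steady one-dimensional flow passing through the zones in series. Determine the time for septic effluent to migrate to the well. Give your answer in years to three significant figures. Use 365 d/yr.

1.07 years

For zones in series the flux q is common to all zones; the equivalent conductivity is the harmonic (thickness-weighted) mean, K_eq = L_total / Σ(L_j/K_j).
Σ(L/K) = 325/66.3 + 556/57.6 = 4.902 + 9.653 = 14.55 d
K_eq = L_total / Σ(L/K) = 881 / 14.55 = 60.53 m/d
q = K_eq · i = 60.53 × 0.0076 = 0.4600 m/d (same in every zone)
Zone A: v = q/n = 0.4600/0.28 = 1.643 m/d → t_A = 325/1.643 = 197.8 d
Zone B: v = q/n = 0.4600/0.16 = 2.875 m/d → t_B = 556/2.875 = 193.4 d
Total t = 197.8 + 193.4 = 391.2 d
   = 391.2 / 365 = 1.07 yr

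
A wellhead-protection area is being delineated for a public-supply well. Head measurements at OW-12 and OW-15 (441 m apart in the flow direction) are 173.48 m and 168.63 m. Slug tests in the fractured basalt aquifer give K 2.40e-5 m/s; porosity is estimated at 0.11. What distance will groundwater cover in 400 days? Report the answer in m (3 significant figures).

82.9 m

Hydraulic gradient i = (173.48 − 168.63) / 441 = 4.85 / 441 = 0.01100
K = 2.40e-5 m/s × 86400 s/d = 2.074 m/d
q = Ki = 2.074 × 0.01100 = 0.02280 m/d
Seepage velocity v = q / n = 0.02280 / 0.11 = 0.2073 m/d
L = v × T = 0.2073 × 400 = 82.93 m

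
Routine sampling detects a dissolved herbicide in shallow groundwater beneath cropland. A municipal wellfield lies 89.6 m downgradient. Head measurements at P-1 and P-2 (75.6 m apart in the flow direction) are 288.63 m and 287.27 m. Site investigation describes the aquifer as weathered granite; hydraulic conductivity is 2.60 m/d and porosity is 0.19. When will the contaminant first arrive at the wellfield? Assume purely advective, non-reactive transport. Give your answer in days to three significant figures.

364 days

Hydraulic gradient i = (288.63 − 287.27) / 75.6 = 1.36 / 75.6 = 0.01799
q = Ki = 2.60 × 0.01799 = 0.04677 m/d
Seepage velocity v = q / n = 0.04677 / 0.19 = 0.2462 m/d
t = L / v = 89.6 / 0.2462 = 364.0 d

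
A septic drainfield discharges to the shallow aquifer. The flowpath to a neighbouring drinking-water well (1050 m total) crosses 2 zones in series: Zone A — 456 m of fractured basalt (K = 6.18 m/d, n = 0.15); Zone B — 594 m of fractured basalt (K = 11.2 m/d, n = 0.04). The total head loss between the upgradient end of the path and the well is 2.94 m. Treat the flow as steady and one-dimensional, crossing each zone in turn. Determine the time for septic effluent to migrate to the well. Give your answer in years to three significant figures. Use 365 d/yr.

10.9 years

Steady 1-D flow in series ⇒ the Darcy flux q is identical in every zone and the zone head losses add (resistances L/K in series).
Σ(L/K) = 456/6.18 + 594/11.2 = 73.79 + 53.04 = 126.8 d
q = ΔH / Σ(L/K) = 2.94 / 126.8 = 0.02318 m/d (same in every zone)
Zone A: v = q/n = 0.02318/0.15 = 0.1545 m/d → t_A = 456/0.1545 = 2951 d
Zone B: v = q/n = 0.02318/0.04 = 0.5796 m/d → t_B = 594/0.5796 = 1025 d
Total t = 2951 + 1025 = 3975 d
   = 3975 / 365 = 10.9 yr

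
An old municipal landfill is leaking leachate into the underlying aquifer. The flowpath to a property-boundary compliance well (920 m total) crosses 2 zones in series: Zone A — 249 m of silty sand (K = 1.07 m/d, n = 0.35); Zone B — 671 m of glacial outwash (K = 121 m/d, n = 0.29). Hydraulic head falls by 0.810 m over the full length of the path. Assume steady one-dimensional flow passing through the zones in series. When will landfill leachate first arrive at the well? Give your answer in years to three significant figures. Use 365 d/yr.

227 years

Steady 1-D flow in series ⇒ the Darcy flux q is identical in every zone and the zone head losses add (resistances L/K in series).
Σ(L/K) = 249/1.07 + 671/121 = 232.7 + 5.545 = 238.3 d
q = ΔH / Σ(L/K) = 0.810 / 238.3 = 0.003400 m/d (same in every zone)
Zone A: v = q/n = 0.003400/0.35 = 0.009713 m/d → t_A = 249/0.009713 = 25630 d
Zone B: v = q/n = 0.003400/0.29 = 0.01172 m/d → t_B = 671/0.01172 = 57240 d
Total t = 25630 + 57240 = 82870 d
   = 82870 / 365 = 227 yr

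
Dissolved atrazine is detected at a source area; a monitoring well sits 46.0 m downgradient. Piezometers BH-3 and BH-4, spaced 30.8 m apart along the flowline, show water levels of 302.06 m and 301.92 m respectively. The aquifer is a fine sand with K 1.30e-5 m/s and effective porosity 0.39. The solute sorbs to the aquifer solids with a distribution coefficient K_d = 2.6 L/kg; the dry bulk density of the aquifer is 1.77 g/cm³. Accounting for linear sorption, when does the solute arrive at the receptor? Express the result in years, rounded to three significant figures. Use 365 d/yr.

Hydraulic gradient i = (302.06 − 301.92) / 30.8 = 0.14 / 30.8 = 0.004545
K = 1.30e-5 m/s × 86400 s/d = 1.123 m/d
Darcy flux q = K·i = 1.123 × 0.004545 = 0.005105 m/d
Seepage velocity v = q / n = 0.005105 / 0.39 = 0.01309 m/d
Retardation R = 1 + ρ_b·K_d/n = 1 + 1.77×2.6/0.39 = 12.80
Contaminant velocity v_c = v/R = 0.01309/12.80 = 0.001023 m/d
t = L/v_c = 46.0/0.001023 = 44980 d
   = 44980/365 = 123 yr

123 years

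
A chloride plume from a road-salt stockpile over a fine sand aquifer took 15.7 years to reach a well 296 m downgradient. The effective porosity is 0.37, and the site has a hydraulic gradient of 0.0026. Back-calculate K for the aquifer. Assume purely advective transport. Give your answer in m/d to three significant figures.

7.35 m/d

t = 15.7 years = 5731 d
v = L / t = 296 / 5731 = 0.05165 m/d
K = v · n / i = 0.05165 × 0.37 / 0.0026 = 7.35 m/d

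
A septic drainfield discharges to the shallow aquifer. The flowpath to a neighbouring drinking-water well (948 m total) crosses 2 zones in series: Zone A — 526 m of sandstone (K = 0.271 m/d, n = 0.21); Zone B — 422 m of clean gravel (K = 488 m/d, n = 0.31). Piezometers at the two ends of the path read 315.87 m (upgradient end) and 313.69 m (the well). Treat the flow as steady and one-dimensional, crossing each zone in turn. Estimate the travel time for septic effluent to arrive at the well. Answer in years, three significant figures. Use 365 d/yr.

Total head drop ΔH = 315.87 − 313.69 = 2.18 m
Continuity: the same q passes through each zone, so ΔH = q·Σ(L_j/K_j) — the zones act as resistances in series.
Σ(L/K) = 526/0.271 + 422/488 = 1941 + 0.8648 = 1942 d
q = ΔH / Σ(L/K) = 2.18 / 1942 = 0.001123 m/d (same in every zone)
Zone A: v = q/n = 0.001123/0.21 = 0.005346 m/d → t_A = 526/0.005346 = 98390 d
Zone B: v = q/n = 0.001123/0.31 = 0.003621 m/d → t_B = 422/0.003621 = 116500 d
Total t = 98390 + 116500 = 214900 d
   = 214900 / 365 = 589 yr

589 years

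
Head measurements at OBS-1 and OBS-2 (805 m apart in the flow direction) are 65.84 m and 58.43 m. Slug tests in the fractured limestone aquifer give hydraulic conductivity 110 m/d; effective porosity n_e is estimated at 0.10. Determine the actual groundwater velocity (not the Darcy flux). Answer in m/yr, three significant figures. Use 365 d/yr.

Hydraulic gradient i = (65.84 − 58.43) / 805 = 7.41 / 805 = 0.009205
q = Ki = 110 × 0.009205 = 1.013 m/d
Seepage velocity v = q / n = 1.013 / 0.10 = 10.13 m/d
   = 10.13 × 365 = 3700 m/yr

3700 m/yr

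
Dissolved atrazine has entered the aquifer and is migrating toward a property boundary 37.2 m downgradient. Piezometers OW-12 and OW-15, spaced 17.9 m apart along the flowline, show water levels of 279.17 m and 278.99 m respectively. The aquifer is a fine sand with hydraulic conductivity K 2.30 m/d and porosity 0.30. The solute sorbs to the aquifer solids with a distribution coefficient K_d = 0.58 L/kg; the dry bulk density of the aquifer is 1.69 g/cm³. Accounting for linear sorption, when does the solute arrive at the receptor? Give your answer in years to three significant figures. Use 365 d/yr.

5.64 years

Hydraulic gradient i = (279.17 − 278.99) / 17.9 = 0.18 / 17.9 = 0.01006
q = Ki = 2.30 × 0.01006 = 0.02313 m/d
Average linear velocity = 0.02313 / 0.30 = 0.07709 m/d
Retardation R = 1 + ρ_b·K_d/n = 1 + 1.69×0.58/0.30 = 4.267
Contaminant velocity v_c = v/R = 0.07709/4.267 = 0.01807 m/d
t = L/v_c = 37.2/0.01807 = 2059 d
   = 2059/365 = 5.64 yr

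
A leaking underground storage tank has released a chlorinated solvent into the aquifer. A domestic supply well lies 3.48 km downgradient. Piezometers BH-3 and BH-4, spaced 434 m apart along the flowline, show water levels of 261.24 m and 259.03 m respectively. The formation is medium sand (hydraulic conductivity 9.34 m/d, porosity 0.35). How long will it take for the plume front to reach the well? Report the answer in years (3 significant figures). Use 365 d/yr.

70.2 years

Hydraulic gradient i = (261.24 − 259.03) / 434 = 2.21 / 434 = 0.005092
Specific discharge q = 9.34 × 0.005092 = 0.04756 m/d
v = Ki/n = 9.34·0.005092/0.35 = 0.1359 m/d
L = 3.48 km = 3480 m
t = L / v = 3480 / 0.1359 = 25610 d
   = 25610 / 365 = 70.2 yr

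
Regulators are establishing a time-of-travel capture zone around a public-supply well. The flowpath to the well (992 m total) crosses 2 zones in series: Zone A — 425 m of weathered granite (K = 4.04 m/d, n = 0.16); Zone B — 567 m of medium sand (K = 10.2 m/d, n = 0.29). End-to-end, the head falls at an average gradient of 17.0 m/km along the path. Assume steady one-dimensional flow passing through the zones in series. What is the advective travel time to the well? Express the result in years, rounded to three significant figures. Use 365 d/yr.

6.07 years

Continuity: the same q passes through each zone, so ΔH = q·Σ(L_j/K_j) — the zones act as resistances in series.
Σ(L/K) = 425/4.04 + 567/10.2 = 105.2 + 55.59 = 160.8 d
K_eq = L_total / Σ(L/K) = 992 / 160.8 = 6.170 m/d
q = K_eq · i = 6.170 × 0.017 = 0.1049 m/d (same in every zone)
Zone A: v = q/n = 0.1049/0.16 = 0.6555 m/d → t_A = 425/0.6555 = 648.3 d
Zone B: v = q/n = 0.1049/0.29 = 0.3617 m/d → t_B = 567/0.3617 = 1568 d
Total t = 648.3 + 1568 = 2216 d
   = 2216 / 365 = 6.07 yr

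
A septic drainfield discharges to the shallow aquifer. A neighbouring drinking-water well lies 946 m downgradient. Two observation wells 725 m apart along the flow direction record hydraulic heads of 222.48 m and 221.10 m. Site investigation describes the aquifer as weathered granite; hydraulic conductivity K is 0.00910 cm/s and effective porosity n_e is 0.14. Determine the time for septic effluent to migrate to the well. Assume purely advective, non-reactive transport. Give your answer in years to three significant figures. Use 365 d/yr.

Hydraulic gradient i = (222.48 − 221.10) / 725 = 1.38 / 725 = 0.001903
K = 0.00910 cm/s × 864 = 7.862 m/d
q = Ki = 7.862 × 0.001903 = 0.01497 m/d
Average linear velocity = 0.01497 / 0.14 = 0.1069 m/d
t = L / v = 946 / 0.1069 = 8850 d
   = 8850 / 365 = 24.2 yr

24.2 years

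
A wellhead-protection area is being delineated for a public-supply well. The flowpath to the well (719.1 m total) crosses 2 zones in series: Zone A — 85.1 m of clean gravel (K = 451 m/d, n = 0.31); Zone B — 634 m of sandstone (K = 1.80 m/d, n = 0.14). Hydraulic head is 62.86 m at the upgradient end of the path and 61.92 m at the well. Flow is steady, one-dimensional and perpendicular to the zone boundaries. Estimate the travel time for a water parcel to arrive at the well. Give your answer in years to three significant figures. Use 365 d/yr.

118 years

Total head drop ΔH = 62.86 − 61.92 = 0.94 m
Steady 1-D flow in series ⇒ the Darcy flux q is identical in every zone and the zone head losses add (resistances L/K in series).
Σ(L/K) = 85.1/451 + 634/1.80 = 0.1887 + 352.2 = 352.4 d
q = ΔH / Σ(L/K) = 0.94 / 352.4 = 0.002667 m/d (same in every zone)
Zone A: v = q/n = 0.002667/0.31 = 0.008604 m/d → t_A = 85.1/0.008604 = 9890 d
Zone B: v = q/n = 0.002667/0.14 = 0.01905 m/d → t_B = 634/0.01905 = 33280 d
Total t = 9890 + 33280 = 43170 d
   = 43170 / 365 = 118 yr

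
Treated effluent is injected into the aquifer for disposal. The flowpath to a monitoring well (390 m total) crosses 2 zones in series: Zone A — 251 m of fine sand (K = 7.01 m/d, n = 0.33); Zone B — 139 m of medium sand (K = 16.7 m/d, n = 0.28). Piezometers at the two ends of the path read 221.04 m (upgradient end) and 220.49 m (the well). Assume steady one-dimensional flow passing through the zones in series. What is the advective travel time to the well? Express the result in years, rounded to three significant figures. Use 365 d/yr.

26.8 years

Total head drop ΔH = 221.04 − 220.49 = 0.55 m
Steady 1-D flow in series ⇒ the Darcy flux q is identical in every zone and the zone head losses add (resistances L/K in series).
Σ(L/K) = 251/7.01 + 139/16.7 = 35.81 + 8.323 = 44.13 d
q = ΔH / Σ(L/K) = 0.55 / 44.13 = 0.01246 m/d (same in every zone)
Zone A: v = q/n = 0.01246/0.33 = 0.03777 m/d → t_A = 251/0.03777 = 6646 d
Zone B: v = q/n = 0.01246/0.28 = 0.04451 m/d → t_B = 139/0.04451 = 3123 d
Total t = 6646 + 3123 = 9769 d
   = 9769 / 365 = 26.8 yr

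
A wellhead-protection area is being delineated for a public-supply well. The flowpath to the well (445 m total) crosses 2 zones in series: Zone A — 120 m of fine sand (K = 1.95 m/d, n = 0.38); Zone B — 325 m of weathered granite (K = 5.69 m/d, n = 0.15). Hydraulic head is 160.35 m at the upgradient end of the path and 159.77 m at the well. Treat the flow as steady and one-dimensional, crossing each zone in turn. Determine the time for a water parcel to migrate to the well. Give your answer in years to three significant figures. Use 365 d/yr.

52.9 years

Total head drop ΔH = 160.35 − 159.77 = 0.58 m
Continuity: the same q passes through each zone, so ΔH = q·Σ(L_j/K_j) — the zones act as resistances in series.
Σ(L/K) = 120/1.95 + 325/5.69 = 61.54 + 57.12 = 118.7 d
q = ΔH / Σ(L/K) = 0.58 / 118.7 = 0.004888 m/d (same in every zone)
Zone A: v = q/n = 0.004888/0.38 = 0.01286 m/d → t_A = 120/0.01286 = 9329 d
Zone B: v = q/n = 0.004888/0.15 = 0.03259 m/d → t_B = 325/0.03259 = 9973 d
Total t = 9329 + 9973 = 19300 d
   = 19300 / 365 = 52.9 yr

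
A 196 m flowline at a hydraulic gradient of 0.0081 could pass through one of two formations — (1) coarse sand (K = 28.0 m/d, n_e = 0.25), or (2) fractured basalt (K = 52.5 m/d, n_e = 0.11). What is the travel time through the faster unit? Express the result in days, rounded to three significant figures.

Unit 1 (coarse sand): v = 28.0×0.0081/0.25 = 0.9072 m/d, t = 196/0.9072 = 216.0 d
Unit 2 (fractured basalt): v = 52.5×0.0081/0.11 = 3.866 m/d, t = 196/3.866 = 50.70 d
Faster unit: t = 50.7 d

50.7 days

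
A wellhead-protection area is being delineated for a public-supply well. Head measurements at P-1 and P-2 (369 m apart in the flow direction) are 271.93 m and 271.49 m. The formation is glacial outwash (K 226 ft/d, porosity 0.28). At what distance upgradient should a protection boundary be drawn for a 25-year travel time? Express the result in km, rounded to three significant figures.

2.68 km

Hydraulic gradient i = (271.93 − 271.49) / 369 = 0.44 / 369 = 0.001192
K = 226 ft/d × 0.3048 = 68.88 m/d
q = Ki = 68.88 × 0.001192 = 0.08214 m/d
Average linear velocity = 0.08214 / 0.28 = 0.2934 m/d
T = 25 yr × 365 = 9125 d
L = v × T = 0.2934 × 9125 = 2677 m
   = 2.68 km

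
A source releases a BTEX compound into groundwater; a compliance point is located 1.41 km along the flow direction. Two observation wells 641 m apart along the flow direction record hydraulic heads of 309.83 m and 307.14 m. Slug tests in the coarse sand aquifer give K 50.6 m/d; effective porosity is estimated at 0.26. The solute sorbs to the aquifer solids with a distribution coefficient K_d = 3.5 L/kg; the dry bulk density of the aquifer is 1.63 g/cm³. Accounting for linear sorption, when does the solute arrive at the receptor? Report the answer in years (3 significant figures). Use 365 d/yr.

Hydraulic gradient i = (309.83 − 307.14) / 641 = 2.69 / 641 = 0.004197
Specific discharge q = 50.6 × 0.004197 = 0.2123 m/d
Average linear velocity = 0.2123 / 0.26 = 0.8167 m/d
Retardation R = 1 + ρ_b·K_d/n = 1 + 1.63×3.5/0.26 = 22.94
Contaminant velocity v_c = v/R = 0.8167/22.94 = 0.03560 m/d
L = 1.41 km = 1410 m
t = L/v_c = 1410/0.03560 = 39610 d
   = 39610/365 = 109 yr

109 years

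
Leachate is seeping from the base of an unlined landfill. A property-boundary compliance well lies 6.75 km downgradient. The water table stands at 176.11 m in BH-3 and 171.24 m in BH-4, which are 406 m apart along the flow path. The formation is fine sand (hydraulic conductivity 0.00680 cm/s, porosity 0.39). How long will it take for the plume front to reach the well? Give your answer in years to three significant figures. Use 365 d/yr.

102 years

Hydraulic gradient i = (176.11 − 171.24) / 406 = 4.87 / 406 = 0.01200
K = 0.00680 cm/s × 864 = 5.875 m/d
q = Ki = 5.875 × 0.01200 = 0.07047 m/d
Seepage velocity v = q / n = 0.07047 / 0.39 = 0.1807 m/d
L = 6.75 km = 6750 m
t = L / v = 6750 / 0.1807 = 37350 d
   = 37350 / 365 = 102 yr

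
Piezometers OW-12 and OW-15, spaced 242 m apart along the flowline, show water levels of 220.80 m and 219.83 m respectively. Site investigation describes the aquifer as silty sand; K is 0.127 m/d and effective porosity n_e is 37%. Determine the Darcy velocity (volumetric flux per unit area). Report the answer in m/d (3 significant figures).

Hydraulic gradient i = (220.80 − 219.83) / 242 = 0.97 / 242 = 0.004008
Darcy flux q = K·i = 0.127 × 0.004008 = 5.090e-4 m/d

5.09e-4 m/d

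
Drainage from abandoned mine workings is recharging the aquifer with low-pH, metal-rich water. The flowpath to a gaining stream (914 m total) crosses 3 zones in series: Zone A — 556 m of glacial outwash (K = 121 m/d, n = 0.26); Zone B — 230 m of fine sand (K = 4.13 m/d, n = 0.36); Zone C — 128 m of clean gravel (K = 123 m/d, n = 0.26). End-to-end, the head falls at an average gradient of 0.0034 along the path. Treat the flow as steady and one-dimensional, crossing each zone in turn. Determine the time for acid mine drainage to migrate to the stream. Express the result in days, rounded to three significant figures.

Steady 1-D flow in series ⇒ the Darcy flux q is identical in every zone and the zone head losses add (resistances L/K in series).
Σ(L/K) = 556/121 + 230/4.13 + 128/123 = 4.595 + 55.69 + 1.041 = 61.33 d
K_eq = L_total / Σ(L/K) = 914 / 61.33 = 14.90 m/d
q = K_eq · i = 14.90 × 0.0034 = 0.05067 m/d (same in every zone)
Zone A: v = q/n = 0.05067/0.26 = 0.1949 m/d → t_A = 556/0.1949 = 2853 d
Zone B: v = q/n = 0.05067/0.36 = 0.1408 m/d → t_B = 230/0.1408 = 1634 d
Zone C: v = q/n = 0.05067/0.26 = 0.1949 m/d → t_C = 128/0.1949 = 656.8 d
Total t = 2853 + 1634 + 656.8 = 5144 d

5140 days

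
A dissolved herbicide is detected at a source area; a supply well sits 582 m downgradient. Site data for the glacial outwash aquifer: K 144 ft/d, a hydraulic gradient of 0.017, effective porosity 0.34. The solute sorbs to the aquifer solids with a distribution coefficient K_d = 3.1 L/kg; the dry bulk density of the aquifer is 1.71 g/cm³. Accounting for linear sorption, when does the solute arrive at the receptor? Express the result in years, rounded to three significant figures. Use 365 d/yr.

12.1 years

K = 144 ft/d × 0.3048 = 43.89 m/d
Darcy flux q = K·i = 43.89 × 0.017 = 0.7462 m/d
Seepage velocity v = q / n = 0.7462 / 0.34 = 2.195 m/d
Retardation R = 1 + ρ_b·K_d/n = 1 + 1.71×3.1/0.34 = 16.59
Contaminant velocity v_c = v/R = 2.195/16.59 = 0.1323 m/d
t = L/v_c = 582/0.1323 = 4400 d
   = 4400/365 = 12.1 yr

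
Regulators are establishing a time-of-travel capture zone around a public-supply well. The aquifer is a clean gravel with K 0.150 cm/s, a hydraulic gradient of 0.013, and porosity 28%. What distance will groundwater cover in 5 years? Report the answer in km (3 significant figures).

11.0 km

K = 0.150 cm/s × 864 = 129.6 m/d
Darcy flux q = K·i = 129.6 × 0.013 = 1.685 m/d
v = Ki/n = 129.6·0.013/0.28 = 6.017 m/d
T = 5 yr × 365 = 1825 d
L = v × T = 6.017 × 1825 = 10980 m
   = 11.0 km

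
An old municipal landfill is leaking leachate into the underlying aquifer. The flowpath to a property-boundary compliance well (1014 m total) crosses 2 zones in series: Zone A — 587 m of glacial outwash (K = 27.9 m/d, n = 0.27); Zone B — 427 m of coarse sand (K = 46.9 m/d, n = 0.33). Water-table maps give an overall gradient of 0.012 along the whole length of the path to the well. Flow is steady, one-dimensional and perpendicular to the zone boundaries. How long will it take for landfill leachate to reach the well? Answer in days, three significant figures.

742 days

Continuity: the same q passes through each zone, so ΔH = q·Σ(L_j/K_j) — the zones act as resistances in series.
Σ(L/K) = 587/27.9 + 427/46.9 = 21.04 + 9.104 = 30.14 d
K_eq = L_total / Σ(L/K) = 1014 / 30.14 = 33.64 m/d
q = K_eq · i = 33.64 × 0.012 = 0.4037 m/d (same in every zone)
Zone A: v = q/n = 0.4037/0.27 = 1.495 m/d → t_A = 587/1.495 = 392.6 d
Zone B: v = q/n = 0.4037/0.33 = 1.223 m/d → t_B = 427/1.223 = 349.1 d
Total t = 392.6 + 349.1 = 741.7 d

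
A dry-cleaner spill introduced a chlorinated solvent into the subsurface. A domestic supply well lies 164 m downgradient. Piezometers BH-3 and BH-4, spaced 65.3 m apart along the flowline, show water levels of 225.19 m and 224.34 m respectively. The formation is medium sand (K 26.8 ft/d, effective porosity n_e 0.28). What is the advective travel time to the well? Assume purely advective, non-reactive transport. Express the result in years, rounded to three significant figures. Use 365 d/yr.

1.18 years

Hydraulic gradient i = (225.19 − 224.34) / 65.3 = 0.85 / 65.3 = 0.01302
K = 26.8 ft/d × 0.3048 = 8.169 m/d
q = Ki = 8.169 × 0.01302 = 0.1063 m/d
v = Ki/n = 8.169·0.01302/0.28 = 0.3797 m/d
t = L / v = 164 / 0.3797 = 431.9 d
   = 431.9 / 365 = 1.18 yr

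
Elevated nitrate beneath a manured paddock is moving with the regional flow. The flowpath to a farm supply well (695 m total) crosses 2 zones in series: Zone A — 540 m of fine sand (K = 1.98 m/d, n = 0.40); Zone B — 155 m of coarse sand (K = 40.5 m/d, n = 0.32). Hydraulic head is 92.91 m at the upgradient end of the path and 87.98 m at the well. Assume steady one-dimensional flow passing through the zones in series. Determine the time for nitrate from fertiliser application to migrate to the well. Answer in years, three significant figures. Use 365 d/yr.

Total head drop ΔH = 92.91 − 87.98 = 4.93 m
Continuity: the same q passes through each zone, so ΔH = q·Σ(L_j/K_j) — the zones act as resistances in series.
Σ(L/K) = 540/1.98 + 155/40.5 = 272.7 + 3.827 = 276.6 d
q = ΔH / Σ(L/K) = 4.93 / 276.6 = 0.01783 m/d (same in every zone)
Zone A: v = q/n = 0.01783/0.40 = 0.04457 m/d → t_A = 540/0.04457 = 12120 d
Zone B: v = q/n = 0.01783/0.32 = 0.05571 m/d → t_B = 155/0.05571 = 2782 d
Total t = 12120 + 2782 = 14900 d
   = 14900 / 365 = 40.8 yr

40.8 years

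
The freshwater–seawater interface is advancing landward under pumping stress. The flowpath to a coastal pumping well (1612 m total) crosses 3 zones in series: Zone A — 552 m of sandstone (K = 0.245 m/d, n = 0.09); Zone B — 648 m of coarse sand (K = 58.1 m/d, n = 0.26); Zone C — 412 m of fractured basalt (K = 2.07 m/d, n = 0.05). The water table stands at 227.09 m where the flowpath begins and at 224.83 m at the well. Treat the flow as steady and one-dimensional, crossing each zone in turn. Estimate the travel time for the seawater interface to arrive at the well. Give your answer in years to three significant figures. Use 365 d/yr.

Total head drop ΔH = 227.09 − 224.83 = 2.26 m
Steady 1-D flow in series ⇒ the Darcy flux q is identical in every zone and the zone head losses add (resistances L/K in series).
Σ(L/K) = 552/0.245 + 648/58.1 + 412/2.07 = 2253 + 11.15 + 199.0 = 2463 d
q = ΔH / Σ(L/K) = 2.26 / 2463 = 9.175e-4 m/d (same in every zone)
Zone A: v = q/n = 9.175e-4/0.09 = 0.01019 m/d → t_A = 552/0.01019 = 54150 d
Zone B: v = q/n = 9.175e-4/0.26 = 0.003529 m/d → t_B = 648/0.003529 = 183600 d
Zone C: v = q/n = 9.175e-4/0.05 = 0.01835 m/d → t_C = 412/0.01835 = 22450 d
Total t = 54150 + 183600 + 22450 = 260200 d
   = 260200 / 365 = 713 yr

713 years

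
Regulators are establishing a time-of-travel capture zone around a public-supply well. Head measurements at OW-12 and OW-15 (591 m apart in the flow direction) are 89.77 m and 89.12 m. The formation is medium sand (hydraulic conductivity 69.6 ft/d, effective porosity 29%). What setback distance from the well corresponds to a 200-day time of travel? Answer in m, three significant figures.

16.1 m

Hydraulic gradient i = (89.77 − 89.12) / 591 = 0.65 / 591 = 0.001100
K = 69.6 ft/d × 0.3048 = 21.21 m/d
Darcy flux q = K·i = 21.21 × 0.001100 = 0.02333 m/d
v_s = q/n_e = 0.02333/0.29 = 0.08045 m/d
L = v × T = 0.08045 × 200 = 16.09 m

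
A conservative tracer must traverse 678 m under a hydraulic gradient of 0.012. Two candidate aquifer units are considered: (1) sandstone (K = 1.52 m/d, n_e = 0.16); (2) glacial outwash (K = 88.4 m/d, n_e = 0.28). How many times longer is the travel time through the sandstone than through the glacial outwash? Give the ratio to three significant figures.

Unit 1 (sandstone): v = 1.52×0.012/0.16 = 0.1140 m/d, t = 678/0.1140 = 5947 d
Unit 2 (glacial outwash): v = 88.4×0.012/0.28 = 3.789 m/d, t = 678/3.789 = 179.0 d
t(sandstone) / t(glacial outwash) = 5947/179.0 = 33.2

33.2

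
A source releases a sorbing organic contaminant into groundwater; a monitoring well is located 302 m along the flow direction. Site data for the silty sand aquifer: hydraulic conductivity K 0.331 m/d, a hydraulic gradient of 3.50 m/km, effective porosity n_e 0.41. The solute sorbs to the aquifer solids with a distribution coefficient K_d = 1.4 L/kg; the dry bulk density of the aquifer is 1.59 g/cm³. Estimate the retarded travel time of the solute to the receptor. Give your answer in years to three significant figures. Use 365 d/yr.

1880 years

Darcy flux q = K·i = 0.331 × 0.0035 = 0.001159 m/d
v_s = q/n_e = 0.001159/0.41 = 0.002826 m/d
Retardation R = 1 + ρ_b·K_d/n = 1 + 1.59×1.4/0.41 = 6.429
Contaminant velocity v_c = v/R = 0.002826/6.429 = 4.395e-4 m/d
t = L/v_c = 302/4.395e-4 = 687200 d
   = 687200/365 = 1880 yr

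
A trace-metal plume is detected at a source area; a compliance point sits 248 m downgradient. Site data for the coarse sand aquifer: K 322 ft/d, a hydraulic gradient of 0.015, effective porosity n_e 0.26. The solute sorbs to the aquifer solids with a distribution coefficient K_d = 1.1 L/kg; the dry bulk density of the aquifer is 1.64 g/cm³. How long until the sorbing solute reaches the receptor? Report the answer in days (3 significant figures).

348 days

K = 322 ft/d × 0.3048 = 98.15 m/d
Specific discharge q = 98.15 × 0.015 = 1.472 m/d
v_s = q/n_e = 1.472/0.26 = 5.662 m/d
Retardation R = 1 + ρ_b·K_d/n = 1 + 1.64×1.1/0.26 = 7.938
Contaminant velocity v_c = v/R = 5.662/7.938 = 0.7133 m/d
t = L/v_c = 248/0.7133 = 347.7 d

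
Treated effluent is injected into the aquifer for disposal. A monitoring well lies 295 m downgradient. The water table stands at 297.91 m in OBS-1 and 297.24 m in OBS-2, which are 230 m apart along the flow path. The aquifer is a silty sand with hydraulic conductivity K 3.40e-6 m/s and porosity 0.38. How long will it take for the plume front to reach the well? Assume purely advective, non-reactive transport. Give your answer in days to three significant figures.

131000 days

Hydraulic gradient i = (297.91 − 297.24) / 230 = 0.67 / 230 = 0.002913
K = 3.40e-6 m/s × 86400 s/d = 0.2938 m/d
Darcy flux q = K·i = 0.2938 × 0.002913 = 8.557e-4 m/d
Seepage velocity v = q / n = 8.557e-4 / 0.38 = 0.002252 m/d
t = L / v = 295 / 0.002252 = 131000 d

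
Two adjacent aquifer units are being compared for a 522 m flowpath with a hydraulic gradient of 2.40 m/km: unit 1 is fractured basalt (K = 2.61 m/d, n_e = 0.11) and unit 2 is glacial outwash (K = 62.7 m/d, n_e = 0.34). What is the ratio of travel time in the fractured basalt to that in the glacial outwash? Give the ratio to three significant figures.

7.77

Unit 1 (fractured basalt): v = 2.61×0.0024/0.11 = 0.05695 m/d, t = 522/0.05695 = 9167 d
Unit 2 (glacial outwash): v = 62.7×0.0024/0.34 = 0.4426 m/d, t = 522/0.4426 = 1179 d
t(fractured basalt) / t(glacial outwash) = 9167/1179 = 7.77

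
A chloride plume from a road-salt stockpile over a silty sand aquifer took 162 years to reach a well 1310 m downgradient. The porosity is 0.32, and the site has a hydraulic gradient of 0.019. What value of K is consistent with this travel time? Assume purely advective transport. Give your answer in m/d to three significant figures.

t = 162 years = 59130 d
v = L / t = 1310 / 59130 = 0.02215 m/d
K = v · n / i = 0.02215 × 0.32 / 0.019 = 0.373 m/d

0.373 m/d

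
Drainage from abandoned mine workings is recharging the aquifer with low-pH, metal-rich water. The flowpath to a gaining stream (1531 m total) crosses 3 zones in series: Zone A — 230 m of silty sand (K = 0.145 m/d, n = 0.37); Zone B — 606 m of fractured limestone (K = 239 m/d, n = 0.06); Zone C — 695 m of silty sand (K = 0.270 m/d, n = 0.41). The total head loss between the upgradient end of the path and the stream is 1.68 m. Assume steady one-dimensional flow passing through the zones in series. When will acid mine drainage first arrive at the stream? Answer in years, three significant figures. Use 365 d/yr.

2760 years

Continuity: the same q passes through each zone, so ΔH = q·Σ(L_j/K_j) — the zones act as resistances in series.
Σ(L/K) = 230/0.145 + 606/239 + 695/0.270 = 1586 + 2.536 + 2574 = 4163 d
q = ΔH / Σ(L/K) = 1.68 / 4163 = 4.036e-4 m/d (same in every zone)
Zone A: v = q/n = 4.036e-4/0.37 = 0.001091 m/d → t_A = 230/0.001091 = 210900 d
Zone B: v = q/n = 4.036e-4/0.06 = 0.006726 m/d → t_B = 606/0.006726 = 90100 d
Zone C: v = q/n = 4.036e-4/0.41 = 9.843e-4 m/d → t_C = 695/9.843e-4 = 706100 d
Total t = 210900 + 90100 + 706100 = 1.007e6 d
   = 1.007e6 / 365 = 2760 yr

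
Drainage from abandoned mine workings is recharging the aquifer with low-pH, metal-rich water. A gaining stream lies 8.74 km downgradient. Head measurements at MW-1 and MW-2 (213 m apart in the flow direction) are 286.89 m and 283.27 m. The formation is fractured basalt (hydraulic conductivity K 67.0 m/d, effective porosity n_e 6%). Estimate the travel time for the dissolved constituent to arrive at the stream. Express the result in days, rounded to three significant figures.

461 days

Hydraulic gradient i = (286.89 − 283.27) / 213 = 3.62 / 213 = 0.01700
q = Ki = 67.0 × 0.01700 = 1.139 m/d
v = Ki/n = 67.0·0.01700/0.06 = 18.98 m/d
L = 8.74 km = 8740 m
t = L / v = 8740 / 18.98 = 460.5 d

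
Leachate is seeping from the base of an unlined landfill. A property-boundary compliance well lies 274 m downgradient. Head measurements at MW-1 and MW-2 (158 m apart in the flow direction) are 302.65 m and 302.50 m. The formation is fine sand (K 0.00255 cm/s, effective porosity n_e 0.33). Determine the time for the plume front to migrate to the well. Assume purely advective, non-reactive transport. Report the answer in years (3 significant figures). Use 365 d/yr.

118 years

Hydraulic gradient i = (302.65 − 302.50) / 158 = 0.15 / 158 = 9.494e-4
K = 0.00255 cm/s × 864 = 2.203 m/d
q = Ki = 2.203 × 9.494e-4 = 0.002092 m/d
v_s = q/n_e = 0.002092/0.33 = 0.006338 m/d
t = L / v = 274 / 0.006338 = 43230 d
   = 43230 / 365 = 118 yr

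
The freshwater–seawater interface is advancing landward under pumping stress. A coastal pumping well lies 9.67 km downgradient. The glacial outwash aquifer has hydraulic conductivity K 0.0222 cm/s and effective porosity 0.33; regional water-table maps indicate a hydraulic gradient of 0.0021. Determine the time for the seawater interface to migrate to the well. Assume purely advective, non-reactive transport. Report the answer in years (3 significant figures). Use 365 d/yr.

217 years

K = 0.0222 cm/s × 864 = 19.18 m/d
Specific discharge q = 19.18 × 0.0021 = 0.04028 m/d
Seepage velocity v = q / n = 0.04028 / 0.33 = 0.1221 m/d
L = 9.67 km = 9670 m
t = L / v = 9670 / 0.1221 = 79220 d
   = 79220 / 365 = 217 yr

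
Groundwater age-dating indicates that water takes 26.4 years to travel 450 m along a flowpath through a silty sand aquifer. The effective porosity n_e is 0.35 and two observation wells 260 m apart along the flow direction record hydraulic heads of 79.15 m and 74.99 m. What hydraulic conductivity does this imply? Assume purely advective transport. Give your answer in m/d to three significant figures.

1.02 m/d

Hydraulic gradient i = (79.15 − 74.99) / 260 = 4.16 / 260 = 0.01600
t = 26.4 years = 9636 d
v = L / t = 450 / 9636 = 0.04670 m/d
K = v · n / i = 0.04670 × 0.35 / 0.01600 = 1.02 m/d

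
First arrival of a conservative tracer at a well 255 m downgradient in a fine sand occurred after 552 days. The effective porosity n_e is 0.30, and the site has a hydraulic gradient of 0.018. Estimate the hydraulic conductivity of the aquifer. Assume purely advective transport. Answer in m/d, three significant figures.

7.70 m/d

v = L / t = 255 / 552 = 0.4620 m/d
K = v · n / i = 0.4620 × 0.30 / 0.018 = 7.70 m/d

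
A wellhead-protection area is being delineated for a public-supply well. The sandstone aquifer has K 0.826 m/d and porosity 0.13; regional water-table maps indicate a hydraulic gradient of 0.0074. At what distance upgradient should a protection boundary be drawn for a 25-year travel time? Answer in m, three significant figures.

429 m

Darcy flux q = K·i = 0.826 × 0.0074 = 0.006112 m/d
Average linear velocity = 0.006112 / 0.13 = 0.04702 m/d
T = 25 yr × 365 = 9125 d
L = v × T = 0.04702 × 9125 = 429.0 m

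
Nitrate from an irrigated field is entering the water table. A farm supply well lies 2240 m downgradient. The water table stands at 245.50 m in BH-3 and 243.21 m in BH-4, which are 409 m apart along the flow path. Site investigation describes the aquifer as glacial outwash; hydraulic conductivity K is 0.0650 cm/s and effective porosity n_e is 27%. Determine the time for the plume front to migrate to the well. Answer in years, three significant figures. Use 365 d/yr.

5.27 years

Hydraulic gradient i = (245.50 − 243.21) / 409 = 2.29 / 409 = 0.005599
K = 0.0650 cm/s × 864 = 56.16 m/d
Specific discharge q = 56.16 × 0.005599 = 0.3144 m/d
Average linear velocity = 0.3144 / 0.27 = 1.165 m/d
t = L / v = 2240 / 1.165 = 1923 d
   = 1923 / 365 = 5.27 yr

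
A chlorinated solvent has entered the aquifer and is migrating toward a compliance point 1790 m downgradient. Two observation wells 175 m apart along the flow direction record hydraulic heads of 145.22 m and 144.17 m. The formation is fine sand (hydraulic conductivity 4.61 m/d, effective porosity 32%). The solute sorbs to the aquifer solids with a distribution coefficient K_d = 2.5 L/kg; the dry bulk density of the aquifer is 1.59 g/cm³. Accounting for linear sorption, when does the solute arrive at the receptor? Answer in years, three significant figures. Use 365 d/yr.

Hydraulic gradient i = (145.22 − 144.17) / 175 = 1.05 / 175 = 0.006000
Darcy flux q = K·i = 4.61 × 0.006000 = 0.02766 m/d
v_s = q/n_e = 0.02766/0.32 = 0.08644 m/d
Retardation R = 1 + ρ_b·K_d/n = 1 + 1.59×2.5/0.32 = 13.42
Contaminant velocity v_c = v/R = 0.08644/13.42 = 0.006440 m/d
t = L/v_c = 1790/0.006440 = 277900 d
   = 277900/365 = 762 yr

762 years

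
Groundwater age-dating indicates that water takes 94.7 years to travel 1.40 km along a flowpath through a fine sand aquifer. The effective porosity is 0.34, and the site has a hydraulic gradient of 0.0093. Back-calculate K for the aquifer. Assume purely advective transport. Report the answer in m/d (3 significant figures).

1.48 m/d

t = 94.7 years = 34570 d
L = 1.40 km = 1400 m
v = L / t = 1400 / 34570 = 0.04050 m/d
K = v · n / i = 0.04050 × 0.34 / 0.0093 = 1.48 m/d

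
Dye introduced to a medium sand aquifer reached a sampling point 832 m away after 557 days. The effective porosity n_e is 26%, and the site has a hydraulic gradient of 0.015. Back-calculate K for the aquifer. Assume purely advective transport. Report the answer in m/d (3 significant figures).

v = L / t = 832 / 557 = 1.494 m/d
K = v · n / i = 1.494 × 0.26 / 0.015 = 25.9 m/d

25.9 m/d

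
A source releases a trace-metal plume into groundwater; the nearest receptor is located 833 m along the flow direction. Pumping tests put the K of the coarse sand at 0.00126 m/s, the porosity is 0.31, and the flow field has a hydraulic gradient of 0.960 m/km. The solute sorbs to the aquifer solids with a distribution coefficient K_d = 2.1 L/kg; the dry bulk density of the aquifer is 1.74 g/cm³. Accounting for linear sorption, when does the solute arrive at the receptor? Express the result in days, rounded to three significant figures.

K = 0.00126 m/s × 86400 s/d = 108.9 m/d
Specific discharge q = 108.9 × 9.6e-4 = 0.1045 m/d
Average linear velocity = 0.1045 / 0.31 = 0.3371 m/d
Retardation R = 1 + ρ_b·K_d/n = 1 + 1.74×2.1/0.31 = 12.79
Contaminant velocity v_c = v/R = 0.3371/12.79 = 0.02636 m/d
t = L/v_c = 833/0.02636 = 31600 d

31600 days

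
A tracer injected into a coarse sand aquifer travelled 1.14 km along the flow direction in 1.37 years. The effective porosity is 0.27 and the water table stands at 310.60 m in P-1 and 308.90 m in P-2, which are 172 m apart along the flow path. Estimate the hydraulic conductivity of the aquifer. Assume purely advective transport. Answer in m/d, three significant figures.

Hydraulic gradient i = (310.60 − 308.90) / 172 = 1.70 / 172 = 0.009884
t = 1.37 years = 500.1 d
L = 1.14 km = 1140 m
v = L / t = 1140 / 500.1 = 2.280 m/d
K = v · n / i = 2.280 × 0.27 / 0.009884 = 62.3 m/d

62.3 m/d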